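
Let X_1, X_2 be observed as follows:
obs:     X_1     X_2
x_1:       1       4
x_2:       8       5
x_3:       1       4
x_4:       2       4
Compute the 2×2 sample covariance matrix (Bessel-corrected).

Step 1 — column means:
  mean(X_1) = (1 + 8 + 1 + 2) / 4 = 12/4 = 3
  mean(X_2) = (4 + 5 + 4 + 4) / 4 = 17/4 = 4.25

Step 2 — sample covariance S[i,j] = (1/(n-1)) · Σ_k (x_{k,i} - mean_i) · (x_{k,j} - mean_j), with n-1 = 3.
  S[X_1,X_1] = ((-2)·(-2) + (5)·(5) + (-2)·(-2) + (-1)·(-1)) / 3 = 34/3 = 11.3333
  S[X_1,X_2] = ((-2)·(-0.25) + (5)·(0.75) + (-2)·(-0.25) + (-1)·(-0.25)) / 3 = 5/3 = 1.6667
  S[X_2,X_2] = ((-0.25)·(-0.25) + (0.75)·(0.75) + (-0.25)·(-0.25) + (-0.25)·(-0.25)) / 3 = 0.75/3 = 0.25

S is symmetric (S[j,i] = S[i,j]). Assembling:

S = [[11.3333, 1.6667],
 [1.6667, 0.25]]


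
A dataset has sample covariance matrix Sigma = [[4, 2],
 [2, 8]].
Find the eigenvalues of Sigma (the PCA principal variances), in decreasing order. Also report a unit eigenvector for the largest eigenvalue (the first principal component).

Step 1 — characteristic polynomial of 2×2 Sigma:
  det(Sigma - λI) = λ² - trace · λ + det = 0.
  trace = 4 + 8 = 12, det = 4·8 - (2)² = 28.
Step 2 — discriminant:
  Δ = trace² - 4·det = 144 - 112 = 32.
Step 3 — eigenvalues:
  λ = (trace ± √Δ)/2 = (12 ± 5.6569)/2,
  λ_1 = 8.8284,  λ_2 = 3.1716.

Step 4 — unit eigenvector for λ_1: solve (Sigma - λ_1 I)v = 0. First row:
  (4 - 8.8284)·v_x + (2)·v_y = 0, i.e. (-4.8284)·v_x + (2)·v_y = 0,
  so v ∝ (b, λ_1 - a) = (2, 4.8284) = u.
  ||u|| = √((2)² + (4.8284)²) = √(27.3137) ≈ 5.2263,
  v_1 = u/||u|| ≈ (0.3827, 0.9239) (||v_1|| = 1).

λ_1 = 8.8284,  λ_2 = 3.1716;  v_1 ≈ (0.3827, 0.9239)


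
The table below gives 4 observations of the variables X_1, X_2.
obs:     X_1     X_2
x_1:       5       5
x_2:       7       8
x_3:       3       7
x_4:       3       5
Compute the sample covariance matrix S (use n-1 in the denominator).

Step 1 — column means:
  mean(X_1) = (5 + 7 + 3 + 3) / 4 = 18/4 = 4.5
  mean(X_2) = (5 + 8 + 7 + 5) / 4 = 25/4 = 6.25

Step 2 — sample covariance S[i,j] = (1/(n-1)) · Σ_k (x_{k,i} - mean_i) · (x_{k,j} - mean_j), with n-1 = 3.
  S[X_1,X_1] = ((0.5)·(0.5) + (2.5)·(2.5) + (-1.5)·(-1.5) + (-1.5)·(-1.5)) / 3 = 11/3 = 3.6667
  S[X_1,X_2] = ((0.5)·(-1.25) + (2.5)·(1.75) + (-1.5)·(0.75) + (-1.5)·(-1.25)) / 3 = 4.5/3 = 1.5
  S[X_2,X_2] = ((-1.25)·(-1.25) + (1.75)·(1.75) + (0.75)·(0.75) + (-1.25)·(-1.25)) / 3 = 6.75/3 = 2.25

S is symmetric (S[j,i] = S[i,j]). Assembling:

S = [[3.6667, 1.5],
 [1.5, 2.25]]


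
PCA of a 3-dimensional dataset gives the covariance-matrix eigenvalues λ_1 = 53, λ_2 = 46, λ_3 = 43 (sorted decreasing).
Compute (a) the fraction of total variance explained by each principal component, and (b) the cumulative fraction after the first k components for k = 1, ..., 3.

Step 1 — total variance = trace(Sigma) = Σ λ_i = 53 + 46 + 43 = 142.

Step 2 — fraction explained by component i = λ_i / Σ λ:
  PC1: 53/142 = 0.3732
  PC2: 46/142 = 0.3239
  PC3: 43/142 = 0.3028

Step 3 — cumulative fraction after k components = (λ_1 + ... + λ_k) / Σ λ:
  k = 1: 53/142 = 0.3732
  k = 2: (53 + 46)/142 = 99/142 = 0.6972
  k = 3: (53 + 46 + 43)/142 = 142/142 = 1

Summary (fraction, with percent):

explained: PC1 0.3732 (37.32%), PC2 0.3239 (32.39%), PC3 0.3028 (30.28%);  cumulative: 0.3732, 0.6972, 1


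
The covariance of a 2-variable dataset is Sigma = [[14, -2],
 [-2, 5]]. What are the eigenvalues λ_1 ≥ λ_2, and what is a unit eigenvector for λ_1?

Step 1 — characteristic polynomial of 2×2 Sigma:
  det(Sigma - λI) = λ² - trace · λ + det = 0.
  trace = 14 + 5 = 19, det = 14·5 - (-2)² = 66.
Step 2 — discriminant:
  Δ = trace² - 4·det = 361 - 264 = 97.
Step 3 — eigenvalues:
  λ = (trace ± √Δ)/2 = (19 ± 9.8489)/2,
  λ_1 = 14.4244,  λ_2 = 4.5756.

Step 4 — unit eigenvector for λ_1: solve (Sigma - λ_1 I)v = 0. First row:
  (14 - 14.4244)·v_x + (-2)·v_y = 0, i.e. (-0.4244)·v_x + (-2)·v_y = 0,
  so v ∝ (b, λ_1 - a) = (-2, 0.4244); multiply by -1 so the first entry is positive: u = (2, -0.4244).
  ||u|| = √((2)² + (-0.4244)²) = √(4.1801) ≈ 2.0445,
  v_1 = u/||u|| ≈ (0.9782, -0.2076) (||v_1|| = 1).

λ_1 = 14.4244,  λ_2 = 4.5756;  v_1 ≈ (0.9782, -0.2076)


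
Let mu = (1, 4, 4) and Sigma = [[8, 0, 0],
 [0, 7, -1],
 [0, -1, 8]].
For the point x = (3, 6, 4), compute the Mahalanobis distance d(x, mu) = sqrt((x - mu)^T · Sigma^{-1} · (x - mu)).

Step 1 — centre the observation: (x - mu) = (2, 2, 0).

Step 2 — invert Sigma (cofactor / det for 3×3, or solve directly):
  Sigma^{-1} = [[0.125, 0, 0],
 [0, 0.1455, 0.0182],
 [0, 0.0182, 0.1273]].

Step 3 — form the quadratic (x - mu)^T · Sigma^{-1} · (x - mu):
  Sigma^{-1} · (x - mu) = (0.25, 0.2909, 0.0364).
  (x - mu)^T · [Sigma^{-1} · (x - mu)] = (2)·(0.25) + (2)·(0.2909) + (0)·(0.0364) = 1.0818.

Step 4 — take square root: d = √(1.0818) ≈ 1.0401.

d(x, mu) = √(1.0818) ≈ 1.0401


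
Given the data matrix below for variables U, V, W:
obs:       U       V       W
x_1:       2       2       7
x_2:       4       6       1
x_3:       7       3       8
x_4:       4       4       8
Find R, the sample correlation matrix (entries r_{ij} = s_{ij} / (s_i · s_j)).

Step 1 — column means:
  mean(U) = (2 + 4 + 7 + 4) / 4 = 17/4 = 4.25
  mean(V) = (2 + 6 + 3 + 4) / 4 = 15/4 = 3.75
  mean(W) = (7 + 1 + 8 + 8) / 4 = 24/4 = 6

Step 2 — sample variances and covariances s[i,j] = (1/(n-1)) · Σ_k (x_{k,i} - mean_i) · (x_{k,j} - mean_j), with n-1 = 3:
  s[U,U] = ((-2.25)·(-2.25) + (-0.25)·(-0.25) + (2.75)·(2.75) + (-0.25)·(-0.25)) / 3 = 12.75/3 = 4.25
  s[U,V] = ((-2.25)·(-1.75) + (-0.25)·(2.25) + (2.75)·(-0.75) + (-0.25)·(0.25)) / 3 = 1.25/3 = 0.4167
  s[U,W] = ((-2.25)·(1) + (-0.25)·(-5) + (2.75)·(2) + (-0.25)·(2)) / 3 = 4/3 = 1.3333
  s[V,V] = ((-1.75)·(-1.75) + (2.25)·(2.25) + (-0.75)·(-0.75) + (0.25)·(0.25)) / 3 = 8.75/3 = 2.9167
  s[V,W] = ((-1.75)·(1) + (2.25)·(-5) + (-0.75)·(2) + (0.25)·(2)) / 3 = -14/3 = -4.6667
  s[W,W] = ((1)·(1) + (-5)·(-5) + (2)·(2) + (2)·(2)) / 3 = 34/3 = 11.3333
  Sample standard deviations s_i = √(s[i,i]):
  s(U) = √(4.25) = 2.0616
  s(V) = √(2.9167) = 1.7078
  s(W) = √(11.3333) = 3.3665

Step 3 — r_{ij} = s_{ij} / (s_i · s_j):
  r[U,U] = 1 (diagonal).
  r[U,V] = 0.4167 / (2.0616 · 1.7078) = 0.4167 / 3.5208 = 0.1183
  r[U,W] = 1.3333 / (2.0616 · 3.3665) = 1.3333 / 6.9402 = 0.1921
  r[V,V] = 1 (diagonal).
  r[V,W] = -4.6667 / (1.7078 · 3.3665) = -4.6667 / 5.7494 = -0.8117
  r[W,W] = 1 (diagonal).

R is symmetric with unit diagonal. Assembling:

R = [[1, 0.1183, 0.1921],
 [0.1183, 1, -0.8117],
 [0.1921, -0.8117, 1]]


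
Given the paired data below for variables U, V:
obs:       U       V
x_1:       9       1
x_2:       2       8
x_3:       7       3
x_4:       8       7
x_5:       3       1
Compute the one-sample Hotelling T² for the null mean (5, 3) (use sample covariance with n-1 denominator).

Step 1 — sample mean vector:
  mean(U) = (9 + 2 + 7 + 8 + 3) / 5 = 29/5 = 5.8
  mean(V) = (1 + 8 + 3 + 7 + 1) / 5 = 20/5 = 4
  x̄ = (5.8, 4),  deviation x̄ - mu_0 = (5.8, 4) - (5, 3) = (0.8, 1).

Step 2 — sample covariance matrix, S[i,j] = (1/(n-1)) · Σ_k (x_{k,i} - mean_i) · (x_{k,j} - mean_j), divisor n-1 = 4:
  S[U,U] = ((3.2)·(3.2) + (-3.8)·(-3.8) + (1.2)·(1.2) + (2.2)·(2.2) + (-2.8)·(-2.8)) / 4 = 38.8/4 = 9.7
  S[U,V] = ((3.2)·(-3) + (-3.8)·(4) + (1.2)·(-1) + (2.2)·(3) + (-2.8)·(-3)) / 4 = -11/4 = -2.75
  S[V,V] = ((-3)·(-3) + (4)·(4) + (-1)·(-1) + (3)·(3) + (-3)·(-3)) / 4 = 44/4 = 11
  S = [[9.7, -2.75],
 [-2.75, 11]].

Step 3 — invert S. det(S) = 9.7·11 - (-2.75)² = 99.1375.
  S^{-1} = (1/det) · [[d, -b], [-b, a]] = [[0.111, 0.0277],
 [0.0277, 0.0978]].

Step 4 — quadratic form (x̄ - mu_0)^T · S^{-1} · (x̄ - mu_0):
  S^{-1} · (x̄ - mu_0) = (0.1165, 0.12),
  (x̄ - mu_0)^T · [...] = (0.8)·(0.1165) + (1)·(0.12) = 0.2132.

Step 5 — scale by n: T² = 5 · 0.2132 = 1.0662.

T² ≈ 1.0662


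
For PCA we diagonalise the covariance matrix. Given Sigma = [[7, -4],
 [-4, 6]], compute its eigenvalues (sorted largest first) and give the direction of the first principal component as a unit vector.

Step 1 — characteristic polynomial of 2×2 Sigma:
  det(Sigma - λI) = λ² - trace · λ + det = 0.
  trace = 7 + 6 = 13, det = 7·6 - (-4)² = 26.
Step 2 — discriminant:
  Δ = trace² - 4·det = 169 - 104 = 65.
Step 3 — eigenvalues:
  λ = (trace ± √Δ)/2 = (13 ± 8.0623)/2,
  λ_1 = 10.5311,  λ_2 = 2.4689.

Step 4 — unit eigenvector for λ_1: solve (Sigma - λ_1 I)v = 0. First row:
  (7 - 10.5311)·v_x + (-4)·v_y = 0, i.e. (-3.5311)·v_x + (-4)·v_y = 0,
  so v ∝ (b, λ_1 - a) = (-4, 3.5311); multiply by -1 so the first entry is positive: u = (4, -3.5311).
  ||u|| = √((4)² + (-3.5311)²) = √(28.4689) ≈ 5.3356,
  v_1 = u/||u|| ≈ (0.7497, -0.6618) (||v_1|| = 1).

λ_1 = 10.5311,  λ_2 = 2.4689;  v_1 ≈ (0.7497, -0.6618)


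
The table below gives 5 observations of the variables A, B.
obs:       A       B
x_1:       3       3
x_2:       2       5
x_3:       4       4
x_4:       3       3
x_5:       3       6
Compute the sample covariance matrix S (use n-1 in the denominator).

Step 1 — column means:
  mean(A) = (3 + 2 + 4 + 3 + 3) / 5 = 15/5 = 3
  mean(B) = (3 + 5 + 4 + 3 + 6) / 5 = 21/5 = 4.2

Step 2 — sample covariance S[i,j] = (1/(n-1)) · Σ_k (x_{k,i} - mean_i) · (x_{k,j} - mean_j), with n-1 = 4.
  S[A,A] = ((0)·(0) + (-1)·(-1) + (1)·(1) + (0)·(0) + (0)·(0)) / 4 = 2/4 = 0.5
  S[A,B] = ((0)·(-1.2) + (-1)·(0.8) + (1)·(-0.2) + (0)·(-1.2) + (0)·(1.8)) / 4 = -1/4 = -0.25
  S[B,B] = ((-1.2)·(-1.2) + (0.8)·(0.8) + (-0.2)·(-0.2) + (-1.2)·(-1.2) + (1.8)·(1.8)) / 4 = 6.8/4 = 1.7

S is symmetric (S[j,i] = S[i,j]). Assembling:

S = [[0.5, -0.25],
 [-0.25, 1.7]]


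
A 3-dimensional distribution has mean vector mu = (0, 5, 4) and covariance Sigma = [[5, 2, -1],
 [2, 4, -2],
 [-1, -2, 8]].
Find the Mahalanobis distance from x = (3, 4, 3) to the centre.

Step 1 — centre the observation: (x - mu) = (3, -1, -1).

Step 2 — invert Sigma (cofactor / det for 3×3, or solve directly):
  Sigma^{-1} = [[0.25, -0.125, 0],
 [-0.125, 0.3482, 0.0714],
 [0, 0.0714, 0.1429]].

Step 3 — form the quadratic (x - mu)^T · Sigma^{-1} · (x - mu):
  Sigma^{-1} · (x - mu) = (0.875, -0.7946, -0.2143).
  (x - mu)^T · [Sigma^{-1} · (x - mu)] = (3)·(0.875) + (-1)·(-0.7946) + (-1)·(-0.2143) = 3.6339.

Step 4 — take square root: d = √(3.6339) ≈ 1.9063.

d(x, mu) = √(3.6339) ≈ 1.9063


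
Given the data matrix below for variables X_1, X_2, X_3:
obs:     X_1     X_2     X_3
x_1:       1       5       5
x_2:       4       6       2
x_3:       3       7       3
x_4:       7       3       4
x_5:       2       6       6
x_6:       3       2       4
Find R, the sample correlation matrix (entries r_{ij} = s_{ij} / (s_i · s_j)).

Step 1 — column means:
  mean(X_1) = (1 + 4 + 3 + 7 + 2 + 3) / 6 = 20/6 = 3.3333
  mean(X_2) = (5 + 6 + 7 + 3 + 6 + 2) / 6 = 29/6 = 4.8333
  mean(X_3) = (5 + 2 + 3 + 4 + 6 + 4) / 6 = 24/6 = 4

Step 2 — sample variances and covariances s[i,j] = (1/(n-1)) · Σ_k (x_{k,i} - mean_i) · (x_{k,j} - mean_j), with n-1 = 5:
  s[X_1,X_1] = ((-2.3333)·(-2.3333) + (0.6667)·(0.6667) + (-0.3333)·(-0.3333) + (3.6667)·(3.6667) + (-1.3333)·(-1.3333) + (-0.3333)·(-0.3333)) / 5 = 21.3333/5 = 4.2667
  s[X_1,X_2] = ((-2.3333)·(0.1667) + (0.6667)·(1.1667) + (-0.3333)·(2.1667) + (3.6667)·(-1.8333) + (-1.3333)·(1.1667) + (-0.3333)·(-2.8333)) / 5 = -7.6667/5 = -1.5333
  s[X_1,X_3] = ((-2.3333)·(1) + (0.6667)·(-2) + (-0.3333)·(-1) + (3.6667)·(0) + (-1.3333)·(2) + (-0.3333)·(0)) / 5 = -6/5 = -1.2
  s[X_2,X_2] = ((0.1667)·(0.1667) + (1.1667)·(1.1667) + (2.1667)·(2.1667) + (-1.8333)·(-1.8333) + (1.1667)·(1.1667) + (-2.8333)·(-2.8333)) / 5 = 18.8333/5 = 3.7667
  s[X_2,X_3] = ((0.1667)·(1) + (1.1667)·(-2) + (2.1667)·(-1) + (-1.8333)·(0) + (1.1667)·(2) + (-2.8333)·(0)) / 5 = -2/5 = -0.4
  s[X_3,X_3] = ((1)·(1) + (-2)·(-2) + (-1)·(-1) + (0)·(0) + (2)·(2) + (0)·(0)) / 5 = 10/5 = 2
  Sample standard deviations s_i = √(s[i,i]):
  s(X_1) = √(4.2667) = 2.0656
  s(X_2) = √(3.7667) = 1.9408
  s(X_3) = √(2) = 1.4142

Step 3 — r_{ij} = s_{ij} / (s_i · s_j):
  r[X_1,X_1] = 1 (diagonal).
  r[X_1,X_2] = -1.5333 / (2.0656 · 1.9408) = -1.5333 / 4.0089 = -0.3825
  r[X_1,X_3] = -1.2 / (2.0656 · 1.4142) = -1.2 / 2.9212 = -0.4108
  r[X_2,X_2] = 1 (diagonal).
  r[X_2,X_3] = -0.4 / (1.9408 · 1.4142) = -0.4 / 2.7447 = -0.1457
  r[X_3,X_3] = 1 (diagonal).

R is symmetric with unit diagonal. Assembling:

R = [[1, -0.3825, -0.4108],
 [-0.3825, 1, -0.1457],
 [-0.4108, -0.1457, 1]]


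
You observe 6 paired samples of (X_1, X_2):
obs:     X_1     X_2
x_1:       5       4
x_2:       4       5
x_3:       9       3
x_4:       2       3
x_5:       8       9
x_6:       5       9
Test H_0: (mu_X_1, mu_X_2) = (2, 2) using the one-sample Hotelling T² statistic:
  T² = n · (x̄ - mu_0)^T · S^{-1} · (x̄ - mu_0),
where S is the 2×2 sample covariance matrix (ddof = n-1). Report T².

Step 1 — sample mean vector:
  mean(X_1) = (5 + 4 + 9 + 2 + 8 + 5) / 6 = 33/6 = 5.5
  mean(X_2) = (4 + 5 + 3 + 3 + 9 + 9) / 6 = 33/6 = 5.5
  x̄ = (5.5, 5.5),  deviation x̄ - mu_0 = (5.5, 5.5) - (2, 2) = (3.5, 3.5).

Step 2 — sample covariance matrix, S[i,j] = (1/(n-1)) · Σ_k (x_{k,i} - mean_i) · (x_{k,j} - mean_j), divisor n-1 = 5:
  S[X_1,X_1] = ((-0.5)·(-0.5) + (-1.5)·(-1.5) + (3.5)·(3.5) + (-3.5)·(-3.5) + (2.5)·(2.5) + (-0.5)·(-0.5)) / 5 = 33.5/5 = 6.7
  S[X_1,X_2] = ((-0.5)·(-1.5) + (-1.5)·(-0.5) + (3.5)·(-2.5) + (-3.5)·(-2.5) + (2.5)·(3.5) + (-0.5)·(3.5)) / 5 = 8.5/5 = 1.7
  S[X_2,X_2] = ((-1.5)·(-1.5) + (-0.5)·(-0.5) + (-2.5)·(-2.5) + (-2.5)·(-2.5) + (3.5)·(3.5) + (3.5)·(3.5)) / 5 = 39.5/5 = 7.9
  S = [[6.7, 1.7],
 [1.7, 7.9]].

Step 3 — invert S. det(S) = 6.7·7.9 - (1.7)² = 50.04.
  S^{-1} = (1/det) · [[d, -b], [-b, a]] = [[0.1579, -0.034],
 [-0.034, 0.1339]].

Step 4 — quadratic form (x̄ - mu_0)^T · S^{-1} · (x̄ - mu_0):
  S^{-1} · (x̄ - mu_0) = (0.4337, 0.3497),
  (x̄ - mu_0)^T · [...] = (3.5)·(0.4337) + (3.5)·(0.3497) = 2.7418.

Step 5 — scale by n: T² = 6 · 2.7418 = 16.4508.

T² ≈ 16.4508


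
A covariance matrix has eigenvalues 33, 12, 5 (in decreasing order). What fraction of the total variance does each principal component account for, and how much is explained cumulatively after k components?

Step 1 — total variance = trace(Sigma) = Σ λ_i = 33 + 12 + 5 = 50.

Step 2 — fraction explained by component i = λ_i / Σ λ:
  PC1: 33/50 = 0.66
  PC2: 12/50 = 0.24
  PC3: 5/50 = 0.1

Step 3 — cumulative fraction after k components = (λ_1 + ... + λ_k) / Σ λ:
  k = 1: 33/50 = 0.66
  k = 2: (33 + 12)/50 = 45/50 = 0.9
  k = 3: (33 + 12 + 5)/50 = 50/50 = 1

Summary (fraction, with percent):

explained: PC1 0.66 (66%), PC2 0.24 (24%), PC3 0.1 (10%);  cumulative: 0.66, 0.9, 1


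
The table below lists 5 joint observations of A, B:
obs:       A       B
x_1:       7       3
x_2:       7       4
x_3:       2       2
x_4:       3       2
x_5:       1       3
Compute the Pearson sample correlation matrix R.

Step 1 — column means:
  mean(A) = (7 + 7 + 2 + 3 + 1) / 5 = 20/5 = 4
  mean(B) = (3 + 4 + 2 + 2 + 3) / 5 = 14/5 = 2.8

Step 2 — sample variances and covariances s[i,j] = (1/(n-1)) · Σ_k (x_{k,i} - mean_i) · (x_{k,j} - mean_j), with n-1 = 4:
  s[A,A] = ((3)·(3) + (3)·(3) + (-2)·(-2) + (-1)·(-1) + (-3)·(-3)) / 4 = 32/4 = 8
  s[A,B] = ((3)·(0.2) + (3)·(1.2) + (-2)·(-0.8) + (-1)·(-0.8) + (-3)·(0.2)) / 4 = 6/4 = 1.5
  s[B,B] = ((0.2)·(0.2) + (1.2)·(1.2) + (-0.8)·(-0.8) + (-0.8)·(-0.8) + (0.2)·(0.2)) / 4 = 2.8/4 = 0.7
  Sample standard deviations s_i = √(s[i,i]):
  s(A) = √(8) = 2.8284
  s(B) = √(0.7) = 0.8367

Step 3 — r_{ij} = s_{ij} / (s_i · s_j):
  r[A,A] = 1 (diagonal).
  r[A,B] = 1.5 / (2.8284 · 0.8367) = 1.5 / 2.3664 = 0.6339
  r[B,B] = 1 (diagonal).

R is symmetric with unit diagonal. Assembling:

R = [[1, 0.6339],
 [0.6339, 1]]


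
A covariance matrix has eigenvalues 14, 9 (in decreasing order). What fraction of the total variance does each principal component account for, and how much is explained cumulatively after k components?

Step 1 — total variance = trace(Sigma) = Σ λ_i = 14 + 9 = 23.

Step 2 — fraction explained by component i = λ_i / Σ λ:
  PC1: 14/23 = 0.6087
  PC2: 9/23 = 0.3913

Step 3 — cumulative fraction after k components = (λ_1 + ... + λ_k) / Σ λ:
  k = 1: 14/23 = 0.6087
  k = 2: (14 + 9)/23 = 23/23 = 1

Summary (fraction, with percent):

explained: PC1 0.6087 (60.87%), PC2 0.3913 (39.13%);  cumulative: 0.6087, 1


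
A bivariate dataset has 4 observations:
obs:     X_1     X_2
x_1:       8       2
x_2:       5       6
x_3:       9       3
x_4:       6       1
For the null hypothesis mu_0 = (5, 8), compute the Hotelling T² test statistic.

Step 1 — sample mean vector:
  mean(X_1) = (8 + 5 + 9 + 6) / 4 = 28/4 = 7
  mean(X_2) = (2 + 6 + 3 + 1) / 4 = 12/4 = 3
  x̄ = (7, 3),  deviation x̄ - mu_0 = (7, 3) - (5, 8) = (2, -5).

Step 2 — sample covariance matrix, S[i,j] = (1/(n-1)) · Σ_k (x_{k,i} - mean_i) · (x_{k,j} - mean_j), divisor n-1 = 3:
  S[X_1,X_1] = ((1)·(1) + (-2)·(-2) + (2)·(2) + (-1)·(-1)) / 3 = 10/3 = 3.3333
  S[X_1,X_2] = ((1)·(-1) + (-2)·(3) + (2)·(0) + (-1)·(-2)) / 3 = -5/3 = -1.6667
  S[X_2,X_2] = ((-1)·(-1) + (3)·(3) + (0)·(0) + (-2)·(-2)) / 3 = 14/3 = 4.6667
  S = [[3.3333, -1.6667],
 [-1.6667, 4.6667]].

Step 3 — invert S. det(S) = 3.3333·4.6667 - (-1.6667)² = 12.7778.
  S^{-1} = (1/det) · [[d, -b], [-b, a]] = [[0.3652, 0.1304],
 [0.1304, 0.2609]].

Step 4 — quadratic form (x̄ - mu_0)^T · S^{-1} · (x̄ - mu_0):
  S^{-1} · (x̄ - mu_0) = (0.0783, -1.0435),
  (x̄ - mu_0)^T · [...] = (2)·(0.0783) + (-5)·(-1.0435) = 5.3739.

Step 5 — scale by n: T² = 4 · 5.3739 = 21.4957.

T² ≈ 21.4957


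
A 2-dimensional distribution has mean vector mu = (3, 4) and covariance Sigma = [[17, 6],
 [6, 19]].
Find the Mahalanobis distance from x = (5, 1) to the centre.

Step 1 — centre the observation: (x - mu) = (2, -3).

Step 2 — invert Sigma. det(Sigma) = 17·19 - (6)² = 287.
  Sigma^{-1} = (1/det) · [[d, -b], [-b, a]] = [[0.0662, -0.0209],
 [-0.0209, 0.0592]].

Step 3 — form the quadratic (x - mu)^T · Sigma^{-1} · (x - mu):
  Sigma^{-1} · (x - mu) = (0.1951, -0.2195).
  (x - mu)^T · [Sigma^{-1} · (x - mu)] = (2)·(0.1951) + (-3)·(-0.2195) = 1.0488.

Step 4 — take square root: d = √(1.0488) ≈ 1.0241.

d(x, mu) = √(1.0488) ≈ 1.0241


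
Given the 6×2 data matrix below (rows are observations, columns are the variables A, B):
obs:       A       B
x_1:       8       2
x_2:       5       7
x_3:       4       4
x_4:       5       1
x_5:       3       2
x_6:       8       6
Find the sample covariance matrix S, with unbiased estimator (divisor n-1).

Step 1 — column means:
  mean(A) = (8 + 5 + 4 + 5 + 3 + 8) / 6 = 33/6 = 5.5
  mean(B) = (2 + 7 + 4 + 1 + 2 + 6) / 6 = 22/6 = 3.6667

Step 2 — sample covariance S[i,j] = (1/(n-1)) · Σ_k (x_{k,i} - mean_i) · (x_{k,j} - mean_j), with n-1 = 5.
  S[A,A] = ((2.5)·(2.5) + (-0.5)·(-0.5) + (-1.5)·(-1.5) + (-0.5)·(-0.5) + (-2.5)·(-2.5) + (2.5)·(2.5)) / 5 = 21.5/5 = 4.3
  S[A,B] = ((2.5)·(-1.6667) + (-0.5)·(3.3333) + (-1.5)·(0.3333) + (-0.5)·(-2.6667) + (-2.5)·(-1.6667) + (2.5)·(2.3333)) / 5 = 5/5 = 1
  S[B,B] = ((-1.6667)·(-1.6667) + (3.3333)·(3.3333) + (0.3333)·(0.3333) + (-2.6667)·(-2.6667) + (-1.6667)·(-1.6667) + (2.3333)·(2.3333)) / 5 = 29.3333/5 = 5.8667

S is symmetric (S[j,i] = S[i,j]). Assembling:

S = [[4.3, 1],
 [1, 5.8667]]


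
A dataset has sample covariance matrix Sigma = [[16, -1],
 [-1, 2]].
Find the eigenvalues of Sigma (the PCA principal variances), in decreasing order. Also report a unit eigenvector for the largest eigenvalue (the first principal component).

Step 1 — characteristic polynomial of 2×2 Sigma:
  det(Sigma - λI) = λ² - trace · λ + det = 0.
  trace = 16 + 2 = 18, det = 16·2 - (-1)² = 31.
Step 2 — discriminant:
  Δ = trace² - 4·det = 324 - 124 = 200.
Step 3 — eigenvalues:
  λ = (trace ± √Δ)/2 = (18 ± 14.1421)/2,
  λ_1 = 16.0711,  λ_2 = 1.9289.

Step 4 — unit eigenvector for λ_1: solve (Sigma - λ_1 I)v = 0. First row:
  (16 - 16.0711)·v_x + (-1)·v_y = 0, i.e. (-0.0711)·v_x + (-1)·v_y = 0,
  so v ∝ (b, λ_1 - a) = (-1, 0.0711); multiply by -1 so the first entry is positive: u = (1, -0.0711).
  ||u|| = √((1)² + (-0.0711)²) = √(1.0051) ≈ 1.0025,
  v_1 = u/||u|| ≈ (0.9975, -0.0709) (||v_1|| = 1).

λ_1 = 16.0711,  λ_2 = 1.9289;  v_1 ≈ (0.9975, -0.0709)


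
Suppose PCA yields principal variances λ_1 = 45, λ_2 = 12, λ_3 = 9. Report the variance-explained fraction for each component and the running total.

Step 1 — total variance = trace(Sigma) = Σ λ_i = 45 + 12 + 9 = 66.

Step 2 — fraction explained by component i = λ_i / Σ λ:
  PC1: 45/66 = 0.6818
  PC2: 12/66 = 0.1818
  PC3: 9/66 = 0.1364

Step 3 — cumulative fraction after k components = (λ_1 + ... + λ_k) / Σ λ:
  k = 1: 45/66 = 0.6818
  k = 2: (45 + 12)/66 = 57/66 = 0.8636
  k = 3: (45 + 12 + 9)/66 = 66/66 = 1

Summary (fraction, with percent):

explained: PC1 0.6818 (68.18%), PC2 0.1818 (18.18%), PC3 0.1364 (13.64%);  cumulative: 0.6818, 0.8636, 1


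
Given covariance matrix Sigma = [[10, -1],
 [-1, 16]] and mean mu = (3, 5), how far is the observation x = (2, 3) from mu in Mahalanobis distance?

Step 1 — centre the observation: (x - mu) = (-1, -2).

Step 2 — invert Sigma. det(Sigma) = 10·16 - (-1)² = 159.
  Sigma^{-1} = (1/det) · [[d, -b], [-b, a]] = [[0.1006, 0.0063],
 [0.0063, 0.0629]].

Step 3 — form the quadratic (x - mu)^T · Sigma^{-1} · (x - mu):
  Sigma^{-1} · (x - mu) = (-0.1132, -0.1321).
  (x - mu)^T · [Sigma^{-1} · (x - mu)] = (-1)·(-0.1132) + (-2)·(-0.1321) = 0.3774.

Step 4 — take square root: d = √(0.3774) ≈ 0.6143.

d(x, mu) = √(0.3774) ≈ 0.6143


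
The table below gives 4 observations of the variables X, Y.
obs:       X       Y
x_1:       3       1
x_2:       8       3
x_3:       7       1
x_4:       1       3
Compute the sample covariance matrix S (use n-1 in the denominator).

Step 1 — column means:
  mean(X) = (3 + 8 + 7 + 1) / 4 = 19/4 = 4.75
  mean(Y) = (1 + 3 + 1 + 3) / 4 = 8/4 = 2

Step 2 — sample covariance S[i,j] = (1/(n-1)) · Σ_k (x_{k,i} - mean_i) · (x_{k,j} - mean_j), with n-1 = 3.
  S[X,X] = ((-1.75)·(-1.75) + (3.25)·(3.25) + (2.25)·(2.25) + (-3.75)·(-3.75)) / 3 = 32.75/3 = 10.9167
  S[X,Y] = ((-1.75)·(-1) + (3.25)·(1) + (2.25)·(-1) + (-3.75)·(1)) / 3 = -1/3 = -0.3333
  S[Y,Y] = ((-1)·(-1) + (1)·(1) + (-1)·(-1) + (1)·(1)) / 3 = 4/3 = 1.3333

S is symmetric (S[j,i] = S[i,j]). Assembling:

S = [[10.9167, -0.3333],
 [-0.3333, 1.3333]]


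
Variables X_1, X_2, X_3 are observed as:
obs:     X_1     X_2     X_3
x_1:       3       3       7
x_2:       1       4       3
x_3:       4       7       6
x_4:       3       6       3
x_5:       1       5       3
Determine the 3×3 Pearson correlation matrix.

Step 1 — column means:
  mean(X_1) = (3 + 1 + 4 + 3 + 1) / 5 = 12/5 = 2.4
  mean(X_2) = (3 + 4 + 7 + 6 + 5) / 5 = 25/5 = 5
  mean(X_3) = (7 + 3 + 6 + 3 + 3) / 5 = 22/5 = 4.4

Step 2 — sample variances and covariances s[i,j] = (1/(n-1)) · Σ_k (x_{k,i} - mean_i) · (x_{k,j} - mean_j), with n-1 = 4:
  s[X_1,X_1] = ((0.6)·(0.6) + (-1.4)·(-1.4) + (1.6)·(1.6) + (0.6)·(0.6) + (-1.4)·(-1.4)) / 4 = 7.2/4 = 1.8
  s[X_1,X_2] = ((0.6)·(-2) + (-1.4)·(-1) + (1.6)·(2) + (0.6)·(1) + (-1.4)·(0)) / 4 = 4/4 = 1
  s[X_1,X_3] = ((0.6)·(2.6) + (-1.4)·(-1.4) + (1.6)·(1.6) + (0.6)·(-1.4) + (-1.4)·(-1.4)) / 4 = 7.2/4 = 1.8
  s[X_2,X_2] = ((-2)·(-2) + (-1)·(-1) + (2)·(2) + (1)·(1) + (0)·(0)) / 4 = 10/4 = 2.5
  s[X_2,X_3] = ((-2)·(2.6) + (-1)·(-1.4) + (2)·(1.6) + (1)·(-1.4) + (0)·(-1.4)) / 4 = -2/4 = -0.5
  s[X_3,X_3] = ((2.6)·(2.6) + (-1.4)·(-1.4) + (1.6)·(1.6) + (-1.4)·(-1.4) + (-1.4)·(-1.4)) / 4 = 15.2/4 = 3.8
  Sample standard deviations s_i = √(s[i,i]):
  s(X_1) = √(1.8) = 1.3416
  s(X_2) = √(2.5) = 1.5811
  s(X_3) = √(3.8) = 1.9494

Step 3 — r_{ij} = s_{ij} / (s_i · s_j):
  r[X_1,X_1] = 1 (diagonal).
  r[X_1,X_2] = 1 / (1.3416 · 1.5811) = 1 / 2.1213 = 0.4714
  r[X_1,X_3] = 1.8 / (1.3416 · 1.9494) = 1.8 / 2.6153 = 0.6882
  r[X_2,X_2] = 1 (diagonal).
  r[X_2,X_3] = -0.5 / (1.5811 · 1.9494) = -0.5 / 3.0822 = -0.1622
  r[X_3,X_3] = 1 (diagonal).

R is symmetric with unit diagonal. Assembling:

R = [[1, 0.4714, 0.6882],
 [0.4714, 1, -0.1622],
 [0.6882, -0.1622, 1]]


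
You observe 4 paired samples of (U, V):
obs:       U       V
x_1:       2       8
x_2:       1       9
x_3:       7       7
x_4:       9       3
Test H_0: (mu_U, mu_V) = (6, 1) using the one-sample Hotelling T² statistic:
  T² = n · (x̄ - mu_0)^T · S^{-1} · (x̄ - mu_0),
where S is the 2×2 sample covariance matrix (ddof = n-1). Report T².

Step 1 — sample mean vector:
  mean(U) = (2 + 1 + 7 + 9) / 4 = 19/4 = 4.75
  mean(V) = (8 + 9 + 7 + 3) / 4 = 27/4 = 6.75
  x̄ = (4.75, 6.75),  deviation x̄ - mu_0 = (4.75, 6.75) - (6, 1) = (-1.25, 5.75).

Step 2 — sample covariance matrix, S[i,j] = (1/(n-1)) · Σ_k (x_{k,i} - mean_i) · (x_{k,j} - mean_j), divisor n-1 = 3:
  S[U,U] = ((-2.75)·(-2.75) + (-3.75)·(-3.75) + (2.25)·(2.25) + (4.25)·(4.25)) / 3 = 44.75/3 = 14.9167
  S[U,V] = ((-2.75)·(1.25) + (-3.75)·(2.25) + (2.25)·(0.25) + (4.25)·(-3.75)) / 3 = -27.25/3 = -9.0833
  S[V,V] = ((1.25)·(1.25) + (2.25)·(2.25) + (0.25)·(0.25) + (-3.75)·(-3.75)) / 3 = 20.75/3 = 6.9167
  S = [[14.9167, -9.0833],
 [-9.0833, 6.9167]].

Step 3 — invert S. det(S) = 14.9167·6.9167 - (-9.0833)² = 20.6667.
  S^{-1} = (1/det) · [[d, -b], [-b, a]] = [[0.3347, 0.4395],
 [0.4395, 0.7218]].

Step 4 — quadratic form (x̄ - mu_0)^T · S^{-1} · (x̄ - mu_0):
  S^{-1} · (x̄ - mu_0) = (2.1089, 3.6008),
  (x̄ - mu_0)^T · [...] = (-1.25)·(2.1089) + (5.75)·(3.6008) = 18.0685.

Step 5 — scale by n: T² = 4 · 18.0685 = 72.2742.

T² ≈ 72.2742


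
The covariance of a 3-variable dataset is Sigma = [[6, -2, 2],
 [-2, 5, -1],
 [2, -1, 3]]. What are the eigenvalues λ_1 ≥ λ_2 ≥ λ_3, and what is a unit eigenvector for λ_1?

Step 1 — characteristic polynomial p(λ) = det(λI - Sigma) = λ³ - tr·λ² + c_1·λ - det, where tr = trace, c_1 = sum of the principal 2×2 minors, det = det(Sigma):
  tr = 6 + 5 + 3 = 14,
  c_1 = (6·5 - (-2)²) + (6·3 - (2)²) + (5·3 - (-1)²) = 26 + 14 + 14 = 54,
  det = 6·(5·3 - (-1)²) - (-2)·((-2)·3 - (-1)·(2)) + (2)·((-2)·(-1) - 5·(2)) = 6·(14) - (-2)·(-4) + (2)·(-8) = 60.
  So p(λ) = λ³ - 14λ² + 54λ - 60.
Step 2 — look for an integer root (rational root theorem: any rational root is an integer divisor of 60). Testing λ = 2:
  p(2) = 8 - 56 + 108 - 60 = 0  ✓
  Dividing out (λ - 2): p(λ) = (λ - 2)(λ² - 12λ + 30).
Step 3 — remaining eigenvalues from the quadratic λ² - 12λ + 30 = 0:
  Δ = 12² - 4·30 = 144 - 120 = 24,  λ = (12 ± √24)/2 = (12 ± 4.899)/2 ≈ 8.4495 or 3.5505.
  Sorted: λ_1 = 8.4495,  λ_2 = 3.5505,  λ_3 = 2  (check: sum = 14 = tr ✓).

Step 4 — unit eigenvector for λ_1 ≈ 8.4495: v spans the null space of (Sigma - λ_1 I), whose rows are
  r_1 = (-2.4495, -2, 2),  r_2 = (-2, -3.4495, -1),  r_3 = (2, -1, -5.4495).
  v is orthogonal to every row, so take v ∝ r_1 × r_2 = ((-2)·(-1) - (2)·(-3.4495), (2)·(-2) - (-2.4495)·(-1), (-2.4495)·(-3.4495) - (-2)·(-2)) ≈ (8.899, -6.4495, 4.4495).
  Let u = (8.899, -6.4495, 4.4495).
  ||u|| = √((8.899)² + (-6.4495)² + (4.4495)²) = √(140.5857) ≈ 11.8569,  v_1 = u/||u|| ≈ (0.7505, -0.5439, 0.3753) (||v_1|| = 1).

λ_1 = 8.4495,  λ_2 = 3.5505,  λ_3 = 2;  v_1 ≈ (0.7505, -0.5439, 0.3753)


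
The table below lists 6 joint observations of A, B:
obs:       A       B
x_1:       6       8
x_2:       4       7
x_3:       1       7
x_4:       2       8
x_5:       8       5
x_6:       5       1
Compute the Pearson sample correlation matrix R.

Step 1 — column means:
  mean(A) = (6 + 4 + 1 + 2 + 8 + 5) / 6 = 26/6 = 4.3333
  mean(B) = (8 + 7 + 7 + 8 + 5 + 1) / 6 = 36/6 = 6

Step 2 — sample variances and covariances s[i,j] = (1/(n-1)) · Σ_k (x_{k,i} - mean_i) · (x_{k,j} - mean_j), with n-1 = 5:
  s[A,A] = ((1.6667)·(1.6667) + (-0.3333)·(-0.3333) + (-3.3333)·(-3.3333) + (-2.3333)·(-2.3333) + (3.6667)·(3.6667) + (0.6667)·(0.6667)) / 5 = 33.3333/5 = 6.6667
  s[A,B] = ((1.6667)·(2) + (-0.3333)·(1) + (-3.3333)·(1) + (-2.3333)·(2) + (3.6667)·(-1) + (0.6667)·(-5)) / 5 = -12/5 = -2.4
  s[B,B] = ((2)·(2) + (1)·(1) + (1)·(1) + (2)·(2) + (-1)·(-1) + (-5)·(-5)) / 5 = 36/5 = 7.2
  Sample standard deviations s_i = √(s[i,i]):
  s(A) = √(6.6667) = 2.582
  s(B) = √(7.2) = 2.6833

Step 3 — r_{ij} = s_{ij} / (s_i · s_j):
  r[A,A] = 1 (diagonal).
  r[A,B] = -2.4 / (2.582 · 2.6833) = -2.4 / 6.9282 = -0.3464
  r[B,B] = 1 (diagonal).

R is symmetric with unit diagonal. Assembling:

R = [[1, -0.3464],
 [-0.3464, 1]]


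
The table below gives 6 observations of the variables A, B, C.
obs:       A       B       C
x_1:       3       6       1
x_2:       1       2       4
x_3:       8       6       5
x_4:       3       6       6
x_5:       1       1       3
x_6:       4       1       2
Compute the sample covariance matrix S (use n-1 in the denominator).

Step 1 — column means:
  mean(A) = (3 + 1 + 8 + 3 + 1 + 4) / 6 = 20/6 = 3.3333
  mean(B) = (6 + 2 + 6 + 6 + 1 + 1) / 6 = 22/6 = 3.6667
  mean(C) = (1 + 4 + 5 + 6 + 3 + 2) / 6 = 21/6 = 3.5

Step 2 — sample covariance S[i,j] = (1/(n-1)) · Σ_k (x_{k,i} - mean_i) · (x_{k,j} - mean_j), with n-1 = 5.
  S[A,A] = ((-0.3333)·(-0.3333) + (-2.3333)·(-2.3333) + (4.6667)·(4.6667) + (-0.3333)·(-0.3333) + (-2.3333)·(-2.3333) + (0.6667)·(0.6667)) / 5 = 33.3333/5 = 6.6667
  S[A,B] = ((-0.3333)·(2.3333) + (-2.3333)·(-1.6667) + (4.6667)·(2.3333) + (-0.3333)·(2.3333) + (-2.3333)·(-2.6667) + (0.6667)·(-2.6667)) / 5 = 17.6667/5 = 3.5333
  S[A,C] = ((-0.3333)·(-2.5) + (-2.3333)·(0.5) + (4.6667)·(1.5) + (-0.3333)·(2.5) + (-2.3333)·(-0.5) + (0.6667)·(-1.5)) / 5 = 6/5 = 1.2
  S[B,B] = ((2.3333)·(2.3333) + (-1.6667)·(-1.6667) + (2.3333)·(2.3333) + (2.3333)·(2.3333) + (-2.6667)·(-2.6667) + (-2.6667)·(-2.6667)) / 5 = 33.3333/5 = 6.6667
  S[B,C] = ((2.3333)·(-2.5) + (-1.6667)·(0.5) + (2.3333)·(1.5) + (2.3333)·(2.5) + (-2.6667)·(-0.5) + (-2.6667)·(-1.5)) / 5 = 8/5 = 1.6
  S[C,C] = ((-2.5)·(-2.5) + (0.5)·(0.5) + (1.5)·(1.5) + (2.5)·(2.5) + (-0.5)·(-0.5) + (-1.5)·(-1.5)) / 5 = 17.5/5 = 3.5

S is symmetric (S[j,i] = S[i,j]). Assembling:

S = [[6.6667, 3.5333, 1.2],
 [3.5333, 6.6667, 1.6],
 [1.2, 1.6, 3.5]]


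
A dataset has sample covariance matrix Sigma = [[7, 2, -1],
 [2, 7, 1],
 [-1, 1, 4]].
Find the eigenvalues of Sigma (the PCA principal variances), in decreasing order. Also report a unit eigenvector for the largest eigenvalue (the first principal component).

Step 1 — characteristic polynomial p(λ) = det(λI - Sigma) = λ³ - tr·λ² + c_1·λ - det, where tr = trace, c_1 = sum of the principal 2×2 minors, det = det(Sigma):
  tr = 7 + 7 + 4 = 18,
  c_1 = (7·7 - (2)²) + (7·4 - (-1)²) + (7·4 - (1)²) = 45 + 27 + 27 = 99,
  det = 7·(7·4 - (1)²) - (2)·((2)·4 - (1)·(-1)) + (-1)·((2)·(1) - 7·(-1)) = 7·(27) - (2)·(9) + (-1)·(9) = 162.
  So p(λ) = λ³ - 18λ² + 99λ - 162.
Step 2 — look for an integer root (rational root theorem: any rational root is an integer divisor of 162). Testing λ = 3:
  p(3) = 27 - 162 + 297 - 162 = 0  ✓
  Dividing out (λ - 3): p(λ) = (λ - 3)(λ² - 15λ + 54).
Step 3 — remaining eigenvalues from the quadratic λ² - 15λ + 54 = 0:
  Δ = 15² - 4·54 = 225 - 216 = 9,  λ = (15 ± √9)/2 = (15 ± 3)/2 = 9 or 6.
  Sorted: λ_1 = 9,  λ_2 = 6,  λ_3 = 3  (check: sum = 18 = tr ✓).

Step 4 — unit eigenvector for λ_1 = 9: v spans the null space of (Sigma - λ_1 I), whose rows are
  r_1 = (-2, 2, -1),  r_2 = (2, -2, 1),  r_3 = (-1, 1, -5).
  v is orthogonal to every row, so take v ∝ r_1 × r_3 = ((2)·(-5) - (-1)·(1), (-1)·(-1) - (-2)·(-5), (-2)·(1) - (2)·(-1)) = (-9, -9, 0).
  Rescale (divide by 9; multiply by -1 so the first nonzero entry is positive): u = (1, 1, 0).
  ||u|| = √((1)² + (1)² + (0)²) = √(2) ≈ 1.4142,  v_1 = u/||u|| ≈ (0.7071, 0.7071, 0) (||v_1|| = 1).

λ_1 = 9,  λ_2 = 6,  λ_3 = 3;  v_1 ≈ (0.7071, 0.7071, 0)


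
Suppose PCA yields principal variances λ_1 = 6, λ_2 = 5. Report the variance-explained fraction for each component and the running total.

Step 1 — total variance = trace(Sigma) = Σ λ_i = 6 + 5 = 11.

Step 2 — fraction explained by component i = λ_i / Σ λ:
  PC1: 6/11 = 0.5455
  PC2: 5/11 = 0.4545

Step 3 — cumulative fraction after k components = (λ_1 + ... + λ_k) / Σ λ:
  k = 1: 6/11 = 0.5455
  k = 2: (6 + 5)/11 = 11/11 = 1

Summary (fraction, with percent):

explained: PC1 0.5455 (54.55%), PC2 0.4545 (45.45%);  cumulative: 0.5455, 1


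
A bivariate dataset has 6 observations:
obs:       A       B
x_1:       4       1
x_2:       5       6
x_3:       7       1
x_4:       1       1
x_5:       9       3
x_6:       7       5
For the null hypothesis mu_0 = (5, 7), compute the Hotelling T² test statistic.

Step 1 — sample mean vector:
  mean(A) = (4 + 5 + 7 + 1 + 9 + 7) / 6 = 33/6 = 5.5
  mean(B) = (1 + 6 + 1 + 1 + 3 + 5) / 6 = 17/6 = 2.8333
  x̄ = (5.5, 2.8333),  deviation x̄ - mu_0 = (5.5, 2.8333) - (5, 7) = (0.5, -4.1667).

Step 2 — sample covariance matrix, S[i,j] = (1/(n-1)) · Σ_k (x_{k,i} - mean_i) · (x_{k,j} - mean_j), divisor n-1 = 5:
  S[A,A] = ((-1.5)·(-1.5) + (-0.5)·(-0.5) + (1.5)·(1.5) + (-4.5)·(-4.5) + (3.5)·(3.5) + (1.5)·(1.5)) / 5 = 39.5/5 = 7.9
  S[A,B] = ((-1.5)·(-1.8333) + (-0.5)·(3.1667) + (1.5)·(-1.8333) + (-4.5)·(-1.8333) + (3.5)·(0.1667) + (1.5)·(2.1667)) / 5 = 10.5/5 = 2.1
  S[B,B] = ((-1.8333)·(-1.8333) + (3.1667)·(3.1667) + (-1.8333)·(-1.8333) + (-1.8333)·(-1.8333) + (0.1667)·(0.1667) + (2.1667)·(2.1667)) / 5 = 24.8333/5 = 4.9667
  S = [[7.9, 2.1],
 [2.1, 4.9667]].

Step 3 — invert S. det(S) = 7.9·4.9667 - (2.1)² = 34.8267.
  S^{-1} = (1/det) · [[d, -b], [-b, a]] = [[0.1426, -0.0603],
 [-0.0603, 0.2268]].

Step 4 — quadratic form (x̄ - mu_0)^T · S^{-1} · (x̄ - mu_0):
  S^{-1} · (x̄ - mu_0) = (0.3225, -0.9753),
  (x̄ - mu_0)^T · [...] = (0.5)·(0.3225) + (-4.1667)·(-0.9753) = 4.2251.

Step 5 — scale by n: T² = 6 · 4.2251 = 25.3503.

T² ≈ 25.3503


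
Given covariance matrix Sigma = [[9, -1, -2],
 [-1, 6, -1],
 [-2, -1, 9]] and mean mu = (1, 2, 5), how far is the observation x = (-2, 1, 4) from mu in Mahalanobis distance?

Step 1 — centre the observation: (x - mu) = (-3, -1, -1).

Step 2 — invert Sigma (cofactor / det for 3×3, or solve directly):
  Sigma^{-1} = [[0.1205, 0.025, 0.0295],
 [0.025, 0.175, 0.025],
 [0.0295, 0.025, 0.1205]].

Step 3 — form the quadratic (x - mu)^T · Sigma^{-1} · (x - mu):
  Sigma^{-1} · (x - mu) = (-0.4159, -0.275, -0.2341).
  (x - mu)^T · [Sigma^{-1} · (x - mu)] = (-3)·(-0.4159) + (-1)·(-0.275) + (-1)·(-0.2341) = 1.7568.

Step 4 — take square root: d = √(1.7568) ≈ 1.3255.

d(x, mu) = √(1.7568) ≈ 1.3255


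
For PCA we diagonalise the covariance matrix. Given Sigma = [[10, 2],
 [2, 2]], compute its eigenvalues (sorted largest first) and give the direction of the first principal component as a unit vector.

Step 1 — characteristic polynomial of 2×2 Sigma:
  det(Sigma - λI) = λ² - trace · λ + det = 0.
  trace = 10 + 2 = 12, det = 10·2 - (2)² = 16.
Step 2 — discriminant:
  Δ = trace² - 4·det = 144 - 64 = 80.
Step 3 — eigenvalues:
  λ = (trace ± √Δ)/2 = (12 ± 8.9443)/2,
  λ_1 = 10.4721,  λ_2 = 1.5279.

Step 4 — unit eigenvector for λ_1: solve (Sigma - λ_1 I)v = 0. First row:
  (10 - 10.4721)·v_x + (2)·v_y = 0, i.e. (-0.4721)·v_x + (2)·v_y = 0,
  so v ∝ (b, λ_1 - a) = (2, 0.4721) = u.
  ||u|| = √((2)² + (0.4721)²) = √(4.2229) ≈ 2.055,
  v_1 = u/||u|| ≈ (0.9732, 0.2298) (||v_1|| = 1).

λ_1 = 10.4721,  λ_2 = 1.5279;  v_1 ≈ (0.9732, 0.2298)


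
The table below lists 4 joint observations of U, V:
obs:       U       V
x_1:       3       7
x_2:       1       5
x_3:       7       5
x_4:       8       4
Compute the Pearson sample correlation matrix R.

Step 1 — column means:
  mean(U) = (3 + 1 + 7 + 8) / 4 = 19/4 = 4.75
  mean(V) = (7 + 5 + 5 + 4) / 4 = 21/4 = 5.25

Step 2 — sample variances and covariances s[i,j] = (1/(n-1)) · Σ_k (x_{k,i} - mean_i) · (x_{k,j} - mean_j), with n-1 = 3:
  s[U,U] = ((-1.75)·(-1.75) + (-3.75)·(-3.75) + (2.25)·(2.25) + (3.25)·(3.25)) / 3 = 32.75/3 = 10.9167
  s[U,V] = ((-1.75)·(1.75) + (-3.75)·(-0.25) + (2.25)·(-0.25) + (3.25)·(-1.25)) / 3 = -6.75/3 = -2.25
  s[V,V] = ((1.75)·(1.75) + (-0.25)·(-0.25) + (-0.25)·(-0.25) + (-1.25)·(-1.25)) / 3 = 4.75/3 = 1.5833
  Sample standard deviations s_i = √(s[i,i]):
  s(U) = √(10.9167) = 3.304
  s(V) = √(1.5833) = 1.2583

Step 3 — r_{ij} = s_{ij} / (s_i · s_j):
  r[U,U] = 1 (diagonal).
  r[U,V] = -2.25 / (3.304 · 1.2583) = -2.25 / 4.1575 = -0.5412
  r[V,V] = 1 (diagonal).

R is symmetric with unit diagonal. Assembling:

R = [[1, -0.5412],
 [-0.5412, 1]]


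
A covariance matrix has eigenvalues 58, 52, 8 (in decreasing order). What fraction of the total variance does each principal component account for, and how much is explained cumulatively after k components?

Step 1 — total variance = trace(Sigma) = Σ λ_i = 58 + 52 + 8 = 118.

Step 2 — fraction explained by component i = λ_i / Σ λ:
  PC1: 58/118 = 0.4915
  PC2: 52/118 = 0.4407
  PC3: 8/118 = 0.0678

Step 3 — cumulative fraction after k components = (λ_1 + ... + λ_k) / Σ λ:
  k = 1: 58/118 = 0.4915
  k = 2: (58 + 52)/118 = 110/118 = 0.9322
  k = 3: (58 + 52 + 8)/118 = 118/118 = 1

Summary (fraction, with percent):

explained: PC1 0.4915 (49.15%), PC2 0.4407 (44.07%), PC3 0.0678 (6.78%);  cumulative: 0.4915, 0.9322, 1


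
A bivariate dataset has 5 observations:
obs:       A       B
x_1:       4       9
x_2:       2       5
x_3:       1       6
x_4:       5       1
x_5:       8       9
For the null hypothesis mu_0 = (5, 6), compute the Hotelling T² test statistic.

Step 1 — sample mean vector:
  mean(A) = (4 + 2 + 1 + 5 + 8) / 5 = 20/5 = 4
  mean(B) = (9 + 5 + 6 + 1 + 9) / 5 = 30/5 = 6
  x̄ = (4, 6),  deviation x̄ - mu_0 = (4, 6) - (5, 6) = (-1, 0).

Step 2 — sample covariance matrix, S[i,j] = (1/(n-1)) · Σ_k (x_{k,i} - mean_i) · (x_{k,j} - mean_j), divisor n-1 = 4:
  S[A,A] = ((0)·(0) + (-2)·(-2) + (-3)·(-3) + (1)·(1) + (4)·(4)) / 4 = 30/4 = 7.5
  S[A,B] = ((0)·(3) + (-2)·(-1) + (-3)·(0) + (1)·(-5) + (4)·(3)) / 4 = 9/4 = 2.25
  S[B,B] = ((3)·(3) + (-1)·(-1) + (0)·(0) + (-5)·(-5) + (3)·(3)) / 4 = 44/4 = 11
  S = [[7.5, 2.25],
 [2.25, 11]].

Step 3 — invert S. det(S) = 7.5·11 - (2.25)² = 77.4375.
  S^{-1} = (1/det) · [[d, -b], [-b, a]] = [[0.1421, -0.0291],
 [-0.0291, 0.0969]].

Step 4 — quadratic form (x̄ - mu_0)^T · S^{-1} · (x̄ - mu_0):
  S^{-1} · (x̄ - mu_0) = (-0.1421, 0.0291),
  (x̄ - mu_0)^T · [...] = (-1)·(-0.1421) + (0)·(0.0291) = 0.1421.

Step 5 — scale by n: T² = 5 · 0.1421 = 0.7103.

T² ≈ 0.7103


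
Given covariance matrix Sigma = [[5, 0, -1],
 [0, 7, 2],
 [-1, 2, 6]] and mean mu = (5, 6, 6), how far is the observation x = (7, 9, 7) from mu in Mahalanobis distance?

Step 1 — centre the observation: (x - mu) = (2, 3, 1).

Step 2 — invert Sigma (cofactor / det for 3×3, or solve directly):
  Sigma^{-1} = [[0.2077, -0.0109, 0.0383],
 [-0.0109, 0.1585, -0.0546],
 [0.0383, -0.0546, 0.1913]].

Step 3 — form the quadratic (x - mu)^T · Sigma^{-1} · (x - mu):
  Sigma^{-1} · (x - mu) = (0.4208, 0.3989, 0.1038).
  (x - mu)^T · [Sigma^{-1} · (x - mu)] = (2)·(0.4208) + (3)·(0.3989) + (1)·(0.1038) = 2.1421.

Step 4 — take square root: d = √(2.1421) ≈ 1.4636.

d(x, mu) = √(2.1421) ≈ 1.4636


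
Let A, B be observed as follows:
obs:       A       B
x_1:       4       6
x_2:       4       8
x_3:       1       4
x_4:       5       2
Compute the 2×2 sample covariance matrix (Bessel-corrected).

Step 1 — column means:
  mean(A) = (4 + 4 + 1 + 5) / 4 = 14/4 = 3.5
  mean(B) = (6 + 8 + 4 + 2) / 4 = 20/4 = 5

Step 2 — sample covariance S[i,j] = (1/(n-1)) · Σ_k (x_{k,i} - mean_i) · (x_{k,j} - mean_j), with n-1 = 3.
  S[A,A] = ((0.5)·(0.5) + (0.5)·(0.5) + (-2.5)·(-2.5) + (1.5)·(1.5)) / 3 = 9/3 = 3
  S[A,B] = ((0.5)·(1) + (0.5)·(3) + (-2.5)·(-1) + (1.5)·(-3)) / 3 = 0/3 = 0
  S[B,B] = ((1)·(1) + (3)·(3) + (-1)·(-1) + (-3)·(-3)) / 3 = 20/3 = 6.6667

S is symmetric (S[j,i] = S[i,j]). Assembling:

S = [[3, 0],
 [0, 6.6667]]
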